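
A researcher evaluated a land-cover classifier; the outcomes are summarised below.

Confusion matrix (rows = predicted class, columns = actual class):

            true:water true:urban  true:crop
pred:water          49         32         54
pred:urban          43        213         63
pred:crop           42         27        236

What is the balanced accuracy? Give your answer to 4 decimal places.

0.6058

Balanced accuracy = mean of per-class recall.
  water: recall = 49/134 = 0.36567
  urban: recall = 213/272 = 0.78309
  crop: recall = 236/353 = 0.66856
Mean = (0.36567 + 0.78309 + 0.66856) / 3 = 0.6058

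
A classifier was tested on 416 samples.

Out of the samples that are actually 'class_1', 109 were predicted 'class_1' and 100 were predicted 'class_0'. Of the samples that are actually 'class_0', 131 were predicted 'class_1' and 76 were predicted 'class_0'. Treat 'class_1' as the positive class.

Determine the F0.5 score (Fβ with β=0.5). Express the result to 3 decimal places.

Fβ = (1+β²)·TP / ((1+β²)·TP + β²·FN + FP), with β²=1/4
= 1.25·109 / (1.25·109 + 0.25·100 + 131) = 0.466

0.466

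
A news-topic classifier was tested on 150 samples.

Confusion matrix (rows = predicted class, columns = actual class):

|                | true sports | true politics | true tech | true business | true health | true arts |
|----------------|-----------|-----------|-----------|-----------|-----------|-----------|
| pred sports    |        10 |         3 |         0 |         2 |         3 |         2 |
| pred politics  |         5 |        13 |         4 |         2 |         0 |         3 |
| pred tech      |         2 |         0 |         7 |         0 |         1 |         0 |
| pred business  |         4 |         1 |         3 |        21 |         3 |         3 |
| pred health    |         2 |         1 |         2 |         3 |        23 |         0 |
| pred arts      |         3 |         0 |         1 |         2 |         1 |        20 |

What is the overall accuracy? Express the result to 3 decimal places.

0.627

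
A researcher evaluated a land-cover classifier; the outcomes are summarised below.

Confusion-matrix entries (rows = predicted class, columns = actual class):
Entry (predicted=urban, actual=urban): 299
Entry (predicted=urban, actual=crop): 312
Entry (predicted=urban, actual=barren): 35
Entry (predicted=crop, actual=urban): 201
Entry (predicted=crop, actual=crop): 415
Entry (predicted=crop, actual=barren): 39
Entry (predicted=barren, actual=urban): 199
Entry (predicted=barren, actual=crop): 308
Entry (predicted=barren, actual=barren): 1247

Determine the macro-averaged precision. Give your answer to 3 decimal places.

Per-class precision (TP/(TP+FP)):
  urban: TP=299, FP=312+35=347 → 299/646 = 0.4628
  crop: TP=415, FP=201+39=240 → 415/655 = 0.6336
  barren: TP=1247, FP=199+308=507 → 1247/1754 = 0.7109
Macro-precision = mean = (0.4628 + 0.6336 + 0.7109) / 3 = 0.602

0.602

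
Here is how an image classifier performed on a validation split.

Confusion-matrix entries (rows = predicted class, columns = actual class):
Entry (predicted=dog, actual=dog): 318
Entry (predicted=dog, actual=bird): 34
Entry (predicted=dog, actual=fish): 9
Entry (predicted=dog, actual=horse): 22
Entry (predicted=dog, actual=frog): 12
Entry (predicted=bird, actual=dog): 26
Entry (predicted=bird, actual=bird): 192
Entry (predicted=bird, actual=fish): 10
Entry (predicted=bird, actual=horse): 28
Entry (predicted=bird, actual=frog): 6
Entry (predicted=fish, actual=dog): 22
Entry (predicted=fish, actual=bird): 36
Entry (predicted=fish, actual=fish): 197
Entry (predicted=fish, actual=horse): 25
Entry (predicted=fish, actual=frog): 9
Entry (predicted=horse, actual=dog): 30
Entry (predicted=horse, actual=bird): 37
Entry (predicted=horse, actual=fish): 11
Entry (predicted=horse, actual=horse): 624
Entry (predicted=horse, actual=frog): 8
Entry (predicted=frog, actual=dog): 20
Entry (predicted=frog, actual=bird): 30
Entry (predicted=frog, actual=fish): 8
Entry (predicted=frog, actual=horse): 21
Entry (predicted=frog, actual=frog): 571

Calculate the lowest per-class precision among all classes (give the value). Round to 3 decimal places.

Per-class precision (TP/(TP+FP)):
  dog: TP=318, FP=34+9+22+12=77 → 318/395 = 0.8051
  bird: TP=192, FP=26+10+28+6=70 → 192/262 = 0.7328
  fish: TP=197, FP=22+36+25+9=92 → 197/289 = 0.6817
  horse: TP=624, FP=30+37+11+8=86 → 624/710 = 0.8789
  frog: TP=571, FP=20+30+8+21=79 → 571/650 = 0.8785
Lowest is class 'fish' with precision = 0.682.

0.682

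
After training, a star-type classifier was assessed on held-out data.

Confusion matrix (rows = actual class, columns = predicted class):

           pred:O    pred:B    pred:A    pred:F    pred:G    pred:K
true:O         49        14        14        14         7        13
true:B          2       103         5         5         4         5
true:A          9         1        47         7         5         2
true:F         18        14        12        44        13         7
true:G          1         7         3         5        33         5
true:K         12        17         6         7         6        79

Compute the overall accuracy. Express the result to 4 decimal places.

0.5966

Accuracy = trace / total = (49+103+47+44+33+79=355) / 595 = 355/595 = 0.5966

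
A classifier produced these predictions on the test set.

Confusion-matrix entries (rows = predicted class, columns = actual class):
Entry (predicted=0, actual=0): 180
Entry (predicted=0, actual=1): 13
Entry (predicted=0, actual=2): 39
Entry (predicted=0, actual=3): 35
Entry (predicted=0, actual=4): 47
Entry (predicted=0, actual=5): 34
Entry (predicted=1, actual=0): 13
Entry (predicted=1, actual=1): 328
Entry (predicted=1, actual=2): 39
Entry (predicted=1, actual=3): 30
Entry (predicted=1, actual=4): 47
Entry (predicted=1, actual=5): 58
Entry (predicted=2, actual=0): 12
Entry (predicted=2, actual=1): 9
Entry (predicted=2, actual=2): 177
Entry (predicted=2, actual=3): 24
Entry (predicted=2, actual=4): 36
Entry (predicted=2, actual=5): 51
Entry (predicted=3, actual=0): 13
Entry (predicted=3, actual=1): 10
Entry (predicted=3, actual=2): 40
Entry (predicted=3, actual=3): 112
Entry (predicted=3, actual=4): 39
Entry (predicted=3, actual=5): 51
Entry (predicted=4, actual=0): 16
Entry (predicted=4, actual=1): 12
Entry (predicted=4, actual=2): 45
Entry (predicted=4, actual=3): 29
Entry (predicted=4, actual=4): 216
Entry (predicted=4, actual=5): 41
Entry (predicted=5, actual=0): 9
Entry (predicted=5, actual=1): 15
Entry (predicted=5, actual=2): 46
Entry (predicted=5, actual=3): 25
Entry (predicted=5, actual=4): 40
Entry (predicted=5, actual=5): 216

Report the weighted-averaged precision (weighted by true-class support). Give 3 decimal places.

Per-class precision (TP/(TP+FP)):
  0: TP=180, FP=13+39+35+47+34=168 → 180/348 = 0.5172
  1: TP=328, FP=13+39+30+47+58=187 → 328/515 = 0.6369
  2: TP=177, FP=12+9+24+36+51=132 → 177/309 = 0.5728
  3: TP=112, FP=13+10+40+39+51=153 → 112/265 = 0.4226
  4: TP=216, FP=16+12+45+29+41=143 → 216/359 = 0.6017
  5: TP=216, FP=9+15+46+25+40=135 → 216/351 = 0.6154
Weighted-precision = Σ (supportᵢ/N)·precisionᵢ with N=2147: (243/2147)·0.5172 + (387/2147)·0.6369 + (386/2147)·0.5728 + (255/2147)·0.4226 + (425/2147)·0.6017 + (451/2147)·0.6154 = 0.575

0.575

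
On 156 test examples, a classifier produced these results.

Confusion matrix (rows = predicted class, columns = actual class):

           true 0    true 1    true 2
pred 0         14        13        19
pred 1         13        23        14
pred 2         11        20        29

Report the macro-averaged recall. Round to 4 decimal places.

Per-class recall (TP/(TP+FN)):
  0: TP=14, FN=13+11=24 → 14/38 = 0.36842
  1: TP=23, FN=13+20=33 → 23/56 = 0.41071
  2: TP=29, FN=19+14=33 → 29/62 = 0.46774
Macro-recall = mean = (0.36842 + 0.41071 + 0.46774) / 3 = 0.4156

0.4156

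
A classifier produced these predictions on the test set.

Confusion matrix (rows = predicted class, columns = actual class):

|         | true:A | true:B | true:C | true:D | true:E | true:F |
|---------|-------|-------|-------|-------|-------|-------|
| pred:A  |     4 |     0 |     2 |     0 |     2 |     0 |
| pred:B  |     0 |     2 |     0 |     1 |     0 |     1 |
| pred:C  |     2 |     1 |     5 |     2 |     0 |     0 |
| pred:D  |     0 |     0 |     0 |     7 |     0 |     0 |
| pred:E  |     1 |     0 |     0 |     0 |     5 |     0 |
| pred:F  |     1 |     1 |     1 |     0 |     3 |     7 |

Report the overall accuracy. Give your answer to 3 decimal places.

0.625

Accuracy = trace / total = (4+2+5+7+5+7=30) / 48 = 30/48 = 0.625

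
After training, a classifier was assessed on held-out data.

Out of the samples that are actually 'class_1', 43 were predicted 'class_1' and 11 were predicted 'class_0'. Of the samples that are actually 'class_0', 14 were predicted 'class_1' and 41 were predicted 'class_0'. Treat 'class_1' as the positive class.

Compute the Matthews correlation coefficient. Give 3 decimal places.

MCC = (TP·TN − FP·FN) / √((TP+FP)(TP+FN)(TN+FP)(TN+FN))
Numerator = 43·41 − 14·11 = 1609
Denominator = √(57·54·55·52) = √8803080 = 2966.9985
MCC = 1609 / 2966.9985 = 0.542

0.542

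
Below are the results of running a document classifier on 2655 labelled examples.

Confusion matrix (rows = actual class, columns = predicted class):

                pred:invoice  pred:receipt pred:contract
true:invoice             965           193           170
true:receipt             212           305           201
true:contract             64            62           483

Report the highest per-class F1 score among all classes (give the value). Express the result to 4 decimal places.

0.7513

Per-class F1 score (2·TP/(2·TP+FP+FN)):
  invoice: TP=965, FP=212+64=276, FN=193+170=363 → 1930/2569 = 0.75127
  receipt: TP=305, FP=193+62=255, FN=212+201=413 → 610/1278 = 0.47731
  contract: TP=483, FP=170+201=371, FN=64+62=126 → 966/1463 = 0.66029
Highest is class 'invoice' with F1 score = 0.7513.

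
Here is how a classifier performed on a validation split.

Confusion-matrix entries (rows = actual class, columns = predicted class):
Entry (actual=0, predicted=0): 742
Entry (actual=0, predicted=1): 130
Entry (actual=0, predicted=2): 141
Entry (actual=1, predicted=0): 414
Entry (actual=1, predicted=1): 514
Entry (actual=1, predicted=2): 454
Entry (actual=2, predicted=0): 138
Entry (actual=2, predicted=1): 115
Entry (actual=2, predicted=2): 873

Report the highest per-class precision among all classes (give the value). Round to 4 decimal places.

Per-class precision (TP/(TP+FP)):
  0: TP=742, FP=414+138=552 → 742/1294 = 0.57342
  1: TP=514, FP=130+115=245 → 514/759 = 0.67721
  2: TP=873, FP=141+454=595 → 873/1468 = 0.59469
Highest is class '1' with precision = 0.6772.

0.6772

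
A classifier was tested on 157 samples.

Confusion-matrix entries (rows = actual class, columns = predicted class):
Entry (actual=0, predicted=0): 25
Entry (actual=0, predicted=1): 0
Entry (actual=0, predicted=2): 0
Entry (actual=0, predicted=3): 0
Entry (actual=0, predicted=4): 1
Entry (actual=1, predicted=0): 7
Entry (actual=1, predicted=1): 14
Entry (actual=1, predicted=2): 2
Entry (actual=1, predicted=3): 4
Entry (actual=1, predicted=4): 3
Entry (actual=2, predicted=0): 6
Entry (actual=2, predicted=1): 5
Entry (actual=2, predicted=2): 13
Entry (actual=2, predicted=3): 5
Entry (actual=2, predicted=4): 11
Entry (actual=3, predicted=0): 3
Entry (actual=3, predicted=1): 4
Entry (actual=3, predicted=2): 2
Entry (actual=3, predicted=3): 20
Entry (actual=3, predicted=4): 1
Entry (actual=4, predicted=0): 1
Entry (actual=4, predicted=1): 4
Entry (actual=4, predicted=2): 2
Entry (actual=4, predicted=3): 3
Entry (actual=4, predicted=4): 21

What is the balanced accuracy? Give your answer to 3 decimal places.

Balanced accuracy = mean of per-class recall.
  0: recall = 25/26 = 0.9615
  1: recall = 14/30 = 0.4667
  2: recall = 13/40 = 0.3250
  3: recall = 20/30 = 0.6667
  4: recall = 21/31 = 0.6774
Mean = (0.9615 + 0.4667 + 0.3250 + 0.6667 + 0.6774) / 5 = 0.619

0.619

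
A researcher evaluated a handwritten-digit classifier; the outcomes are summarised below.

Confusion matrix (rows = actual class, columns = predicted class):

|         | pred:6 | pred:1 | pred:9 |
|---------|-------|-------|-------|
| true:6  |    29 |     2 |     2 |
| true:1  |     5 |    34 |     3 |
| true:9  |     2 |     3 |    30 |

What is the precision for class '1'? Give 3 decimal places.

0.872

One-vs-rest for '1': TP = diagonal; FP = other classes predicted '1'; FN = '1' predicted as other.
precision = TP/(TP+FP).
1: TP=34, FP=2+3=5 → 34/39 = 0.8718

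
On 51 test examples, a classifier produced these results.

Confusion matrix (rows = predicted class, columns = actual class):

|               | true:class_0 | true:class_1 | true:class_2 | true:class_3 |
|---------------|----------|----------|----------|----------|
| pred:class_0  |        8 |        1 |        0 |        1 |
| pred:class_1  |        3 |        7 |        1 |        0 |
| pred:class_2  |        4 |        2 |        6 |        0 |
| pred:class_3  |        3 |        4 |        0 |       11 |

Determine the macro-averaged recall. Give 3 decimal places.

Per-class recall (TP/(TP+FN)):
  class_0: TP=8, FN=3+4+3=10 → 8/18 = 0.4444
  class_1: TP=7, FN=1+2+4=7 → 7/14 = 0.5000
  class_2: TP=6, FN=0+1+0=1 → 6/7 = 0.8571
  class_3: TP=11, FN=1+0+0=1 → 11/12 = 0.9167
Macro-recall = mean = (0.4444 + 0.5000 + 0.8571 + 0.9167) / 4 = 0.680

0.680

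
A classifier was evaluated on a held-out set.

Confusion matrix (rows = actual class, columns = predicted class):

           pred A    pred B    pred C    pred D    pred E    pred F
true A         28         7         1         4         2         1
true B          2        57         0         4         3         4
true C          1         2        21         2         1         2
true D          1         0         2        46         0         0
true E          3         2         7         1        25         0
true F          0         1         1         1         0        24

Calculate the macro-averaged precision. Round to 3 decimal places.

0.776

Per-class precision (TP/(TP+FP)):
  A: TP=28, FP=2+1+1+3+0=7 → 28/35 = 0.8000
  B: TP=57, FP=7+2+0+2+1=12 → 57/69 = 0.8261
  C: TP=21, FP=1+0+2+7+1=11 → 21/32 = 0.6563
  D: TP=46, FP=4+4+2+1+1=12 → 46/58 = 0.7931
  E: TP=25, FP=2+3+1+0+0=6 → 25/31 = 0.8065
  F: TP=24, FP=1+4+2+0+0=7 → 24/31 = 0.7742
Macro-precision = mean = (0.8000 + 0.8261 + 0.6563 + 0.7931 + 0.8065 + 0.7742) / 6 = 0.776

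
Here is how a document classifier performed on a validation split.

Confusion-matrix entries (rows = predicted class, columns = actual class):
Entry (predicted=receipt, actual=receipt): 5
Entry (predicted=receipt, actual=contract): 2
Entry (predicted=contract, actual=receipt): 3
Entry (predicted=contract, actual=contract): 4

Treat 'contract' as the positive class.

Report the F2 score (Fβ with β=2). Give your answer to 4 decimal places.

Fβ = (1+β²)·TP / ((1+β²)·TP + β²·FN + FP), with β²=4
= 5·4 / (5·4 + 4·2 + 3) = 0.6452

0.6452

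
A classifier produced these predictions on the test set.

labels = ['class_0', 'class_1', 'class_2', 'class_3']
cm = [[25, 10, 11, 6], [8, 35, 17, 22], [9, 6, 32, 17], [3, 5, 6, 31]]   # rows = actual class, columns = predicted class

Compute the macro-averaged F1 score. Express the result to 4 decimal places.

Per-class F1 score (2·TP/(2·TP+FP+FN)):
  class_0: TP=25, FP=8+9+3=20, FN=10+11+6=27 → 50/97 = 0.51546
  class_1: TP=35, FP=10+6+5=21, FN=8+17+22=47 → 70/138 = 0.50725
  class_2: TP=32, FP=11+17+6=34, FN=9+6+17=32 → 64/130 = 0.49231
  class_3: TP=31, FP=6+22+17=45, FN=3+5+6=14 → 62/121 = 0.51240
Macro-F1 score = mean = (0.51546 + 0.50725 + 0.49231 + 0.51240) / 4 = 0.5069

0.5069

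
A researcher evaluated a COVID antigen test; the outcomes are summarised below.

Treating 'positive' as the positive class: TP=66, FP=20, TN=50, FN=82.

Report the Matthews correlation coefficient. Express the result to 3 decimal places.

MCC = (TP·TN − FP·FN) / √((TP+FP)(TP+FN)(TN+FP)(TN+FN))
Numerator = 66·50 − 20·82 = 1660
Denominator = √(86·148·70·132) = √117606720 = 10844.6632
MCC = 1660 / 10844.6632 = 0.153

0.153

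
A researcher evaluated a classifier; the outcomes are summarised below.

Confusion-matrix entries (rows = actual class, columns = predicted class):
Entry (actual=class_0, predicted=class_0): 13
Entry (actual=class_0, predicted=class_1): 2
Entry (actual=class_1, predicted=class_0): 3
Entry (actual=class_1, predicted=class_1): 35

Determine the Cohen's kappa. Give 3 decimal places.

0.772

Observed agreement pₒ = trace/N = 48/53 = 0.9057
Expected agreement pₑ = Σ (rowᵢ·colᵢ)/N² = (15·16 + 38·37)/53² = 0.5860
κ = (pₒ − pₑ)/(1 − pₑ) = (0.9057 − 0.5860)/(1 − 0.5860) = 0.772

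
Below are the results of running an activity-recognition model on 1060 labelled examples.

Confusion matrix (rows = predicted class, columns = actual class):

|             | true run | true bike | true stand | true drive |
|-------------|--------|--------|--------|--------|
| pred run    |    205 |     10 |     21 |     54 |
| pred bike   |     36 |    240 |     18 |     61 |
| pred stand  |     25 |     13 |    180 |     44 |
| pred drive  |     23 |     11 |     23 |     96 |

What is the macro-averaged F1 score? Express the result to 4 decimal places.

Per-class F1 score (2·TP/(2·TP+FP+FN)):
  run: TP=205, FP=10+21+54=85, FN=36+25+23=84 → 410/579 = 0.70812
  bike: TP=240, FP=36+18+61=115, FN=10+13+11=34 → 480/629 = 0.76312
  stand: TP=180, FP=25+13+44=82, FN=21+18+23=62 → 360/504 = 0.71429
  drive: TP=96, FP=23+11+23=57, FN=54+61+44=159 → 192/408 = 0.47059
Macro-F1 score = mean = (0.70812 + 0.76312 + 0.71429 + 0.47059) / 4 = 0.6640

0.6640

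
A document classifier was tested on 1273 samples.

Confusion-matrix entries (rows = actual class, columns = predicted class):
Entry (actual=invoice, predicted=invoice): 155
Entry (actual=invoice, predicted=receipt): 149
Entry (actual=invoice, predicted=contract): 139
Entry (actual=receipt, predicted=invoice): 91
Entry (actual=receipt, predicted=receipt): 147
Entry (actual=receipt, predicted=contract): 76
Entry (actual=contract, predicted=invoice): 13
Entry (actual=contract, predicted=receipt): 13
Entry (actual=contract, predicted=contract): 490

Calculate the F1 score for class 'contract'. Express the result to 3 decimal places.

0.803

F1 score = 2·TP/(2·TP+FP+FN).
contract: TP=490, FP=139+76=215, FN=13+13=26 → 980/1221 = 0.8026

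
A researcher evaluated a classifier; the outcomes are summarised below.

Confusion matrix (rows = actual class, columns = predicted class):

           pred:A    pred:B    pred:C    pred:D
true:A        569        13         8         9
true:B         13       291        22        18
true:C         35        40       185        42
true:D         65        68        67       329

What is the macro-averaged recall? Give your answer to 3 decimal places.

Per-class recall (TP/(TP+FN)):
  A: TP=569, FN=13+8+9=30 → 569/599 = 0.9499
  B: TP=291, FN=13+22+18=53 → 291/344 = 0.8459
  C: TP=185, FN=35+40+42=117 → 185/302 = 0.6126
  D: TP=329, FN=65+68+67=200 → 329/529 = 0.6219
Macro-recall = mean = (0.9499 + 0.8459 + 0.6126 + 0.6219) / 4 = 0.758

0.758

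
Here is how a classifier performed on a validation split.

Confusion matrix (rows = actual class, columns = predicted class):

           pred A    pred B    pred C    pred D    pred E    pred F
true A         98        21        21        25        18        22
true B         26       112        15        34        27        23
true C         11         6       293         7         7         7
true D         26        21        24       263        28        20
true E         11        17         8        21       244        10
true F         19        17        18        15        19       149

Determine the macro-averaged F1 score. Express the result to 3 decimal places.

Per-class F1 score (2·TP/(2·TP+FP+FN)):
  A: TP=98, FP=26+11+26+11+19=93, FN=21+21+25+18+22=107 → 196/396 = 0.4949
  B: TP=112, FP=21+6+21+17+17=82, FN=26+15+34+27+23=125 → 224/431 = 0.5197
  C: TP=293, FP=21+15+24+8+18=86, FN=11+6+7+7+7=38 → 586/710 = 0.8254
  D: TP=263, FP=25+34+7+21+15=102, FN=26+21+24+28+20=119 → 526/747 = 0.7041
  E: TP=244, FP=18+27+7+28+19=99, FN=11+17+8+21+10=67 → 488/654 = 0.7462
  F: TP=149, FP=22+23+7+20+10=82, FN=19+17+18+15+19=88 → 298/468 = 0.6368
Macro-F1 score = mean = (0.4949 + 0.5197 + 0.8254 + 0.7041 + 0.7462 + 0.6368) / 6 = 0.655

0.655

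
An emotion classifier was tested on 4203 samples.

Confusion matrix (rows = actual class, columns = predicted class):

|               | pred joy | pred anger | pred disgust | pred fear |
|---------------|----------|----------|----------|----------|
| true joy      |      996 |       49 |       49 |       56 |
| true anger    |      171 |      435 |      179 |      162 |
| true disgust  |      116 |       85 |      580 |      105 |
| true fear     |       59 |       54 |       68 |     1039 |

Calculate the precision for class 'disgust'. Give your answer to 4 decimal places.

Take TP from the diagonal, FP from the rest of the 'disgust' prediction marginal, FN from the rest of the 'disgust' actual marginal.
precision = TP/(TP+FP).
disgust: TP=580, FP=49+179+68=296 → 580/876 = 0.66210

0.6621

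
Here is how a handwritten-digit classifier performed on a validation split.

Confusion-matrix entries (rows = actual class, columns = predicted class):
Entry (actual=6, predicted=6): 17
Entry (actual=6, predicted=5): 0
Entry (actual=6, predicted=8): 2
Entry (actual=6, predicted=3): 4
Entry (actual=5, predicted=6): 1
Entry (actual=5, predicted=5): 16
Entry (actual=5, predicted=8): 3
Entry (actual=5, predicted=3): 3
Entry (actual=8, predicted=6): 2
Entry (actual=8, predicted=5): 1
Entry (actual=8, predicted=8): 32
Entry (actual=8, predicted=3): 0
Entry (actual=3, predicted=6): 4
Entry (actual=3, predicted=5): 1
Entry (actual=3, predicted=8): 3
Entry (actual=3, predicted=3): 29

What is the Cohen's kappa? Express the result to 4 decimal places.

Observed agreement pₒ = trace/N = 94/118 = 0.79661
Expected agreement pₑ = Σ (rowᵢ·colᵢ)/N² = (23·24 + 23·18 + 35·40 + 37·36)/118² = 0.26558
κ = (pₒ − pₑ)/(1 − pₑ) = (0.79661 − 0.26558)/(1 − 0.26558) = 0.7231

0.7231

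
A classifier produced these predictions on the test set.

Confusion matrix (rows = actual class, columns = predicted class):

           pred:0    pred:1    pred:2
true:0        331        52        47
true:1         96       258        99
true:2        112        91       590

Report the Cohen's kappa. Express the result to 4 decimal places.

0.5403

Observed agreement pₒ = trace/N = 1179/1676 = 0.70346
Expected agreement pₑ = Σ (rowᵢ·colᵢ)/N² = (430·539 + 453·401 + 793·736)/1676² = 0.35496
κ = (pₒ − pₑ)/(1 − pₑ) = (0.70346 − 0.35496)/(1 − 0.35496) = 0.5403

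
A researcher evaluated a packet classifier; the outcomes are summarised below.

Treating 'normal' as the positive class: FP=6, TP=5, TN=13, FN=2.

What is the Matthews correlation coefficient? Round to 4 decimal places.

MCC = (TP·TN − FP·FN) / √((TP+FP)(TP+FN)(TN+FP)(TN+FN))
Numerator = 5·13 − 6·2 = 53
Denominator = √(11·7·19·15) = √21945 = 148.1384
MCC = 53 / 148.1384 = 0.3578

0.3578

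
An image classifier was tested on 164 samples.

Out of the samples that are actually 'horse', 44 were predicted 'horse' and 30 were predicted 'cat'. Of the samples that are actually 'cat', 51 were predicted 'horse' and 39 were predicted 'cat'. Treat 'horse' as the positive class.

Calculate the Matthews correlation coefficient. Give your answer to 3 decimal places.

0.028

MCC = (TP·TN − FP·FN) / √((TP+FP)(TP+FN)(TN+FP)(TN+FN))
Numerator = 44·39 − 51·30 = 186
Denominator = √(95·74·90·69) = √43656300 = 6607.2914
MCC = 186 / 6607.2914 = 0.028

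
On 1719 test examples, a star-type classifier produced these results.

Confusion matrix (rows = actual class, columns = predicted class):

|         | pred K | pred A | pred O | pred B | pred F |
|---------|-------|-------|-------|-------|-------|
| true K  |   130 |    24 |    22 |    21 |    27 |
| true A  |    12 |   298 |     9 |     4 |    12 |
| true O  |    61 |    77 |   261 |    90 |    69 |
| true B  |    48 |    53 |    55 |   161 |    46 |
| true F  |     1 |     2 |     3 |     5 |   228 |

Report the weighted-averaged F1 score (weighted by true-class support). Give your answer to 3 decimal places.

0.613

Per-class F1 score (2·TP/(2·TP+FP+FN)):
  K: TP=130, FP=12+61+48+1=122, FN=24+22+21+27=94 → 260/476 = 0.5462
  A: TP=298, FP=24+77+53+2=156, FN=12+9+4+12=37 → 596/789 = 0.7554
  O: TP=261, FP=22+9+55+3=89, FN=61+77+90+69=297 → 522/908 = 0.5749
  B: TP=161, FP=21+4+90+5=120, FN=48+53+55+46=202 → 322/644 = 0.5000
  F: TP=228, FP=27+12+69+46=154, FN=1+2+3+5=11 → 456/621 = 0.7343
Weighted-F1 score = Σ (supportᵢ/N)·F1 scoreᵢ with N=1719: (224/1719)·0.5462 + (335/1719)·0.7554 + (558/1719)·0.5749 + (363/1719)·0.5000 + (239/1719)·0.7343 = 0.613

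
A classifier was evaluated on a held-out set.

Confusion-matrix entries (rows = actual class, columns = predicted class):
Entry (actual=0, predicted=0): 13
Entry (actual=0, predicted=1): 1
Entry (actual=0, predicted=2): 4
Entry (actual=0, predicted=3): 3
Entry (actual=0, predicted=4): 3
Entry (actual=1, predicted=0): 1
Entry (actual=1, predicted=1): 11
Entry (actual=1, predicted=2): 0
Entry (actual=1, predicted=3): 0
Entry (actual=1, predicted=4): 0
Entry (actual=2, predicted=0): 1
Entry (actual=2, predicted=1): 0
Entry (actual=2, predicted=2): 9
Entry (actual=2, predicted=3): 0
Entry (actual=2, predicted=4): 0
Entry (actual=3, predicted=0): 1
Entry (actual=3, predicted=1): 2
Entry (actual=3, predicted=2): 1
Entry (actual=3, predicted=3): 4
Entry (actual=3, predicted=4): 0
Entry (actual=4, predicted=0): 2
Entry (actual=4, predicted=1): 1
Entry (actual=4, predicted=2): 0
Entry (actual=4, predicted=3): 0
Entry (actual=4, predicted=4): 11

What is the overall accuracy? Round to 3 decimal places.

Accuracy = trace / total = (13+11+9+4+11=48) / 68 = 48/68 = 0.706

0.706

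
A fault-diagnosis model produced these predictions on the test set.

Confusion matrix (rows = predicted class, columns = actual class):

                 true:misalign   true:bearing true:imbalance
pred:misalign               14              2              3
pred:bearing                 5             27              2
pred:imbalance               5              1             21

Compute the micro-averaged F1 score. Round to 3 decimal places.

Micro-averaging pools counts across classes: ΣTP=62, ΣFP=18, ΣFN=18.
Micro-F1 score = 2·TP/(2·TP+FP+FN) on pooled counts = 0.775 (equals overall accuracy in single-label multiclass).

0.775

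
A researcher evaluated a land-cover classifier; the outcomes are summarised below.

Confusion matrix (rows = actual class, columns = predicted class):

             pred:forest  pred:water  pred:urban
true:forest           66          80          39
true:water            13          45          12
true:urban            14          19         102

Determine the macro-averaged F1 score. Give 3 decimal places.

Per-class F1 score (2·TP/(2·TP+FP+FN)):
  forest: TP=66, FP=13+14=27, FN=80+39=119 → 132/278 = 0.4748
  water: TP=45, FP=80+19=99, FN=13+12=25 → 90/214 = 0.4206
  urban: TP=102, FP=39+12=51, FN=14+19=33 → 204/288 = 0.7083
Macro-F1 score = mean = (0.4748 + 0.4206 + 0.7083) / 3 = 0.535

0.535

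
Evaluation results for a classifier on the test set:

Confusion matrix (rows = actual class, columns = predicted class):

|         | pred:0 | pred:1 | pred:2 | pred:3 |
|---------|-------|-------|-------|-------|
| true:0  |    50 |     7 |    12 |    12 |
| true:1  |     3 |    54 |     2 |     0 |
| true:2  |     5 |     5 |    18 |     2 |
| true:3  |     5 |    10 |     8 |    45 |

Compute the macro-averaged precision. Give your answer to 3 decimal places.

0.679

Per-class precision (TP/(TP+FP)):
  0: TP=50, FP=3+5+5=13 → 50/63 = 0.7937
  1: TP=54, FP=7+5+10=22 → 54/76 = 0.7105
  2: TP=18, FP=12+2+8=22 → 18/40 = 0.4500
  3: TP=45, FP=12+0+2=14 → 45/59 = 0.7627
Macro-precision = mean = (0.7937 + 0.7105 + 0.4500 + 0.7627) / 4 = 0.679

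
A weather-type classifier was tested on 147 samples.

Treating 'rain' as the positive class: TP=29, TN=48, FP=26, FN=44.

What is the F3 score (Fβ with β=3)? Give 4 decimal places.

Fβ = (1+β²)·TP / ((1+β²)·TP + β²·FN + FP), with β²=9
= 10·29 / (10·29 + 9·44 + 26) = 0.4073

0.4073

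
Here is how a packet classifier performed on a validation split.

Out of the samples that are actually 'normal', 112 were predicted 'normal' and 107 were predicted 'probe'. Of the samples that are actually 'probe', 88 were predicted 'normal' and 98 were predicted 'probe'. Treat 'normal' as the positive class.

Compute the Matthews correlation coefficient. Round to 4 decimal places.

MCC = (TP·TN − FP·FN) / √((TP+FP)(TP+FN)(TN+FP)(TN+FN))
Numerator = 112·98 − 88·107 = 1560
Denominator = √(200·219·186·205) = √1670094000 = 40866.7836
MCC = 1560 / 40866.7836 = 0.0382

0.0382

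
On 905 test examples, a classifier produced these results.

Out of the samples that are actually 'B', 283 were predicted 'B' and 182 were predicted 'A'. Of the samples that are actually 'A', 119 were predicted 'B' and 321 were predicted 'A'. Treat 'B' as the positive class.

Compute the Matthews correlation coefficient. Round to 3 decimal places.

0.340

MCC = (TP·TN − FP·FN) / √((TP+FP)(TP+FN)(TN+FP)(TN+FN))
Numerator = 283·321 − 119·182 = 69185
Denominator = √(402·465·440·503) = √41371347600 = 203399.4779
MCC = 69185 / 203399.4779 = 0.340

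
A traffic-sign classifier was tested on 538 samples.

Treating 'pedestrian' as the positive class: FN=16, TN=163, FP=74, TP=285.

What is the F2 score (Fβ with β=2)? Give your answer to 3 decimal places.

Fβ = (1+β²)·TP / ((1+β²)·TP + β²·FN + FP), with β²=4
= 5·285 / (5·285 + 4·16 + 74) = 0.912

0.912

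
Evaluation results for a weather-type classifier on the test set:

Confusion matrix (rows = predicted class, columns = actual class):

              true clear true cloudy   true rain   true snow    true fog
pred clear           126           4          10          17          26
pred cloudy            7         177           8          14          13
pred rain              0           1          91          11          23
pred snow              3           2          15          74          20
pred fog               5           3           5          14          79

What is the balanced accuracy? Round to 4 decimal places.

Balanced accuracy = mean of per-class recall.
  clear: recall = 126/141 = 0.89362
  cloudy: recall = 177/187 = 0.94652
  rain: recall = 91/129 = 0.70543
  snow: recall = 74/130 = 0.56923
  fog: recall = 79/161 = 0.49068
Mean = (0.89362 + 0.94652 + 0.70543 + 0.56923 + 0.49068) / 5 = 0.7211

0.7211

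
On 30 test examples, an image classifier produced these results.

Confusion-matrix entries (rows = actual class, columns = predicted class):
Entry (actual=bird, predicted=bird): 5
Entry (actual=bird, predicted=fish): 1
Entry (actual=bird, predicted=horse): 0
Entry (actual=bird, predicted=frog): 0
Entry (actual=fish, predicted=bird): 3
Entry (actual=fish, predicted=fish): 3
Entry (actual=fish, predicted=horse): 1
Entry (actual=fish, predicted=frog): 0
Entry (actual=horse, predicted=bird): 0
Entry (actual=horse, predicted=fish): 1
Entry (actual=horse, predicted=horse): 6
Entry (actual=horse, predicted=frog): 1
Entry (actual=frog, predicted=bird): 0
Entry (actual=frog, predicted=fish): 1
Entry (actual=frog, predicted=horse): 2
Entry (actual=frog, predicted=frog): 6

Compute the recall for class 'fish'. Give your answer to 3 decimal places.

0.429

Take TP from the diagonal, FP from the rest of the 'fish' prediction marginal, FN from the rest of the 'fish' actual marginal.
recall = TP/(TP+FN).
fish: TP=3, FN=3+1+0=4 → 3/7 = 0.4286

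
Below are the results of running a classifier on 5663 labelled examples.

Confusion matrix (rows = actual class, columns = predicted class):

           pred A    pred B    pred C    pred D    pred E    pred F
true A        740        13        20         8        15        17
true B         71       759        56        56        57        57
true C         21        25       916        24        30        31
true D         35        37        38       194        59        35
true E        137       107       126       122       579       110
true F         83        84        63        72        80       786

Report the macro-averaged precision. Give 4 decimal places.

0.6742

Per-class precision (TP/(TP+FP)):
  A: TP=740, FP=71+21+35+137+83=347 → 740/1087 = 0.68077
  B: TP=759, FP=13+25+37+107+84=266 → 759/1025 = 0.74049
  C: TP=916, FP=20+56+38+126+63=303 → 916/1219 = 0.75144
  D: TP=194, FP=8+56+24+122+72=282 → 194/476 = 0.40756
  E: TP=579, FP=15+57+30+59+80=241 → 579/820 = 0.70610
  F: TP=786, FP=17+57+31+35+110=250 → 786/1036 = 0.75869
Macro-precision = mean = (0.68077 + 0.74049 + 0.75144 + 0.40756 + 0.70610 + 0.75869) / 6 = 0.6742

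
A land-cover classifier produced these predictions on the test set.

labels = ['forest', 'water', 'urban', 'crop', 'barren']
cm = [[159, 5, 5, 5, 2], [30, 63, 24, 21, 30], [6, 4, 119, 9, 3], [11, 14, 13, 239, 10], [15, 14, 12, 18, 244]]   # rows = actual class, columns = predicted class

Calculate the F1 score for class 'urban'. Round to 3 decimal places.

0.758

Take TP from the diagonal, FP from the rest of the 'urban' prediction marginal, FN from the rest of the 'urban' actual marginal.
F1 score = 2·TP/(2·TP+FP+FN).
urban: TP=119, FP=5+24+13+12=54, FN=6+4+9+3=22 → 238/314 = 0.7580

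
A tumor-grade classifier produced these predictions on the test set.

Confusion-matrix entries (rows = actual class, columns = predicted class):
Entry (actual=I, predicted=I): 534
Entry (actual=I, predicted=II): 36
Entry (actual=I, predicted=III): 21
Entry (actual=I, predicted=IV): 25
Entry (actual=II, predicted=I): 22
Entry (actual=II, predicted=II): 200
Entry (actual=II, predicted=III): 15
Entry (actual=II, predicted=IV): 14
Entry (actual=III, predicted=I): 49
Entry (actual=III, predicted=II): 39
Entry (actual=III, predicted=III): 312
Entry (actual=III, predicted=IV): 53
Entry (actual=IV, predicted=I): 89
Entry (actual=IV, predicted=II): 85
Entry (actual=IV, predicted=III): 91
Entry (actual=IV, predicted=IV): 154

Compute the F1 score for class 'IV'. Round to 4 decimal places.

Take TP from the diagonal, FP from the rest of the 'IV' prediction marginal, FN from the rest of the 'IV' actual marginal.
F1 score = 2·TP/(2·TP+FP+FN).
IV: TP=154, FP=25+14+53=92, FN=89+85+91=265 → 308/665 = 0.46316

0.4632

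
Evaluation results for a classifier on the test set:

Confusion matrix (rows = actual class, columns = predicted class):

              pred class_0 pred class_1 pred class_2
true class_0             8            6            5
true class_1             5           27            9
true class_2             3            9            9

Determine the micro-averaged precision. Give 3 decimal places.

0.543

Micro-averaging pools counts across classes: ΣTP=44, ΣFP=37, ΣFN=37.
Micro-precision = TP/(TP+FP) on pooled counts = 0.543 (equals overall accuracy in single-label multiclass).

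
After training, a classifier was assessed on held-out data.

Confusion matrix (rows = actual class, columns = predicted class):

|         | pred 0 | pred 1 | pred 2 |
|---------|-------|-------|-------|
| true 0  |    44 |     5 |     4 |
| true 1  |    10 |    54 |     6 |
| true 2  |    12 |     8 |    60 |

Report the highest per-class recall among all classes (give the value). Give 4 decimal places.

0.8302

Per-class recall (TP/(TP+FN)):
  0: TP=44, FN=5+4=9 → 44/53 = 0.83019
  1: TP=54, FN=10+6=16 → 54/70 = 0.77143
  2: TP=60, FN=12+8=20 → 60/80 = 0.75000
Highest is class '0' with recall = 0.8302.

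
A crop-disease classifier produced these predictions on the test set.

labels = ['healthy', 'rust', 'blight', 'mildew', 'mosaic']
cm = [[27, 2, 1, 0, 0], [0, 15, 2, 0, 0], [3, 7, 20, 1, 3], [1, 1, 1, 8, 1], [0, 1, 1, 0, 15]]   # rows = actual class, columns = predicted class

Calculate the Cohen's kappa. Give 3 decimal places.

0.709

Observed agreement pₒ = trace/N = 85/110 = 0.7727
Expected agreement pₑ = Σ (rowᵢ·colᵢ)/N² = (30·31 + 17·26 + 34·25 + 12·9 + 17·19)/110² = 0.2193
κ = (pₒ − pₑ)/(1 − pₑ) = (0.7727 − 0.2193)/(1 − 0.2193) = 0.709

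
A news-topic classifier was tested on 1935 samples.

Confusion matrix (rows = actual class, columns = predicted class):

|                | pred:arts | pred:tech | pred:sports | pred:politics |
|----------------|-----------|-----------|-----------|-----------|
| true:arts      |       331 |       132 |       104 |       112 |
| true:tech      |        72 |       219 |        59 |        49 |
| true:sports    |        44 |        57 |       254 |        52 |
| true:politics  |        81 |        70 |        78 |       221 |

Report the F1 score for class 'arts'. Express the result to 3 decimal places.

0.548

Treat 'arts' as positive and all other classes as negative.
F1 score = 2·TP/(2·TP+FP+FN).
arts: TP=331, FP=72+44+81=197, FN=132+104+112=348 → 662/1207 = 0.5485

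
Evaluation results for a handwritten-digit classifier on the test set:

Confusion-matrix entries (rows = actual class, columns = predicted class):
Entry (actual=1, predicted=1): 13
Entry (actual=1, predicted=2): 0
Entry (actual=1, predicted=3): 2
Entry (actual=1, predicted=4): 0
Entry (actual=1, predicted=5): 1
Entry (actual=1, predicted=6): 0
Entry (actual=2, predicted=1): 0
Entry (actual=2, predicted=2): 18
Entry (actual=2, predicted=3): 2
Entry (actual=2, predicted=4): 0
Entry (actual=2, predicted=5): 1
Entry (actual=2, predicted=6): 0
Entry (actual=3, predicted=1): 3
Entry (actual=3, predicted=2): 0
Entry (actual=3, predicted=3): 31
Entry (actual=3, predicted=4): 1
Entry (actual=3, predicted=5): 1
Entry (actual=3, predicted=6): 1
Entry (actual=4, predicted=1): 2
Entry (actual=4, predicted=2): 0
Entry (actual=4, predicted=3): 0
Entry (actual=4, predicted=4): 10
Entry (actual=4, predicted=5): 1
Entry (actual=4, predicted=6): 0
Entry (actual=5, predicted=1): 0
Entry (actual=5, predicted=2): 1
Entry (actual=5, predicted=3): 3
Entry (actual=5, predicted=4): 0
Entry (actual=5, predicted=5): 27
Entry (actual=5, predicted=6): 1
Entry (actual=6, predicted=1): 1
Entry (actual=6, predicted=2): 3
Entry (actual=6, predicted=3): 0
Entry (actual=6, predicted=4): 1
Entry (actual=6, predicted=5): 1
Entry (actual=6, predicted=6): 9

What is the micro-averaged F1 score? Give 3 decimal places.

Micro-averaging pools counts across classes: ΣTP=108, ΣFP=26, ΣFN=26.
Micro-F1 score = 2·TP/(2·TP+FP+FN) on pooled counts = 0.806 (equals overall accuracy in single-label multiclass).

0.806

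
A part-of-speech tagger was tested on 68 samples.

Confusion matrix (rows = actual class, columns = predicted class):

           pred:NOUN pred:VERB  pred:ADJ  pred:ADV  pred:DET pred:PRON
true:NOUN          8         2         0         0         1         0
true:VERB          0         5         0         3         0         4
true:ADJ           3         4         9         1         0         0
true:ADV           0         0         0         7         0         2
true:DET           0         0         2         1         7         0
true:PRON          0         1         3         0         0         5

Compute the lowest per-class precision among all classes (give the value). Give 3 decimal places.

0.417

Per-class precision (TP/(TP+FP)):
  NOUN: TP=8, FP=0+3+0+0+0=3 → 8/11 = 0.7273
  VERB: TP=5, FP=2+4+0+0+1=7 → 5/12 = 0.4167
  ADJ: TP=9, FP=0+0+0+2+3=5 → 9/14 = 0.6429
  ADV: TP=7, FP=0+3+1+1+0=5 → 7/12 = 0.5833
  DET: TP=7, FP=1+0+0+0+0=1 → 7/8 = 0.8750
  PRON: TP=5, FP=0+4+0+2+0=6 → 5/11 = 0.4545
Lowest is class 'VERB' with precision = 0.417.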